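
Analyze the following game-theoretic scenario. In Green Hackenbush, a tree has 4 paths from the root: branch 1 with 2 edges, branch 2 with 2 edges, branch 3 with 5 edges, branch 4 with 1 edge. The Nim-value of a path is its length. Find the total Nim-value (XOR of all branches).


The tree has 4 branches from the ground vertex.
In Green Hackenbush, the Nim-value of a simple path of length k is k.
Branch 1: length 2, Nim-value = 2
Branch 2: length 2, Nim-value = 2
Branch 3: length 5, Nim-value = 5
Branch 4: length 1, Nim-value = 1
Total Nim-value = XOR of all branch values:
0 XOR 2 = 2
2 XOR 2 = 0
0 XOR 5 = 5
5 XOR 1 = 4
Nim-value of the tree = 4

4


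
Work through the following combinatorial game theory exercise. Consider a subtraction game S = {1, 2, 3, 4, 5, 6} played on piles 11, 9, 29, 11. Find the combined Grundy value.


Subtraction set: {1, 2, 3, 4, 5, 6}
For this subtraction set, G(n) = n mod 7 (period = max + 1 = 7).
Pile 1 (size 11): G(11) = 11 mod 7 = 4
Pile 2 (size 9): G(9) = 9 mod 7 = 2
Pile 3 (size 29): G(29) = 29 mod 7 = 1
Pile 4 (size 11): G(11) = 11 mod 7 = 4
Total Grundy value = XOR of all: 4 XOR 2 XOR 1 XOR 4 = 3

3


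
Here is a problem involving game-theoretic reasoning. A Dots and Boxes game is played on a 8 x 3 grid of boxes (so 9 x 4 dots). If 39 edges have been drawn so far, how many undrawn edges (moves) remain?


Grid: 8 x 3 boxes, i.e. 9 rows and 4 columns of dots.
Horizontal edges: (rows + 1) * cols = 9 * 3 = 27
Vertical edges: rows * (cols + 1) = 8 * 4 = 32
Total edges: 27 + 32 = 59
Edges drawn: 39
Remaining: 59 - 39 = 20

20


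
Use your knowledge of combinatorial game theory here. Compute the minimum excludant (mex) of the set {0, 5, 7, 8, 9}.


Set = {0, 5, 7, 8, 9}
0 is in the set.
1 is NOT in the set. This is the mex.
mex = 1

1


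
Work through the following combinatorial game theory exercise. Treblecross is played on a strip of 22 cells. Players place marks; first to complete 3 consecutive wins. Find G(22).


Treblecross: place X on empty cells; 3-in-a-row wins.
Playing within two cells of an existing X lets the opponent win at once, so sensible play treats the cells i-2..i+2 around each X as dead. The player left with no safe cell loses, so this is a normal-play take-away game on strips of safe cells.
Placing X at cell i (0-indexed) of a strip of k safe cells leaves independent strips of sizes max(0, i-2) and max(0, k-i-3). Hence G(k) = mex{ G(max(0,i-2)) XOR G(max(0,k-i-3)) : 0 <= i < k }, with G(0) = 0.
G(1): splits (0,0):0^0=0 -> mex({0}) = 1
G(2): splits (0,0):0^0=0 -> mex({0}) = 1
G(3): splits (0,0):0^0=0 -> mex({0}) = 1
G(4): splits (0,1):0^1=1 (0,0):0^0=0 -> mex({0, 1}) = 2
G(5): splits (0,2):0^1=1 (0,1):0^1=1 (0,0):0^0=0 -> mex({0, 1}) = 2
G(6) = mex({1}) = 0
G(7) = mex({0, 1, 2}) = 3
G(8) = mex({0, 1, 2}) = 3
G(9) = mex({0, 2}) = 1
G(10) = mex({0, 2, 3}) = 1
G(11) = mex({0, 3}) = 1
G(12) = mex({1, 3}) = 0
G(13) = mex({0, 1, 2, 3}) = 4
G(14) = mex({0, 1, 2}) = 3
G(15) = mex({0, 1, 2}) = 3
G(16) = mex({0, 1, 2, 4}) = 3
G(17) = mex({0, 1, 3, 4}) = 2
G(18) = mex({0, 1, 3, 4}) = 2
G(19) = mex({0, 1, 3, 5}) = 2
G(20) = mex({0, 1, 2, 3, 5}) = 4
G(21) = mex({0, 1, 2, 3, 5}) = 4
G(22) = mex({1, 2, 6}) = 0
Therefore G(22) = 0.

0


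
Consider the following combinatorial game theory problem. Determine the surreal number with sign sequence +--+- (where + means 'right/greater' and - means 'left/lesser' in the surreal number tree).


Sign expansion: +--+-
Rule: track bounds (lo, hi), initially (-inf, +inf). On '+', the current value becomes lo and we move to the simplest number in (value, hi): value + 1 if hi = +inf, otherwise the midpoint (value + hi)/2. On '-', the current value becomes hi and we move to value - 1 if lo = -inf, otherwise the midpoint (lo + value)/2.
Start at 0.
Step 1: sign = +, move right. Bounds: (0, +inf). Value = 1
Step 2: sign = -, move left. Bounds: (0, 1). Value = 1/2
Step 3: sign = -, move left. Bounds: (0, 1/2). Value = 1/4
Step 4: sign = +, move right. Bounds: (1/4, 1/2). Value = 3/8
Step 5: sign = -, move left. Bounds: (1/4, 3/8). Value = 5/16
The surreal number with sign expansion +--+- is 5/16.

5/16


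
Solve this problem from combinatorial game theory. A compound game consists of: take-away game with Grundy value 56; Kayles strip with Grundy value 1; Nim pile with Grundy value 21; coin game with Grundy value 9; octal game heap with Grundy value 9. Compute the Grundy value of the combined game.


By the Sprague-Grundy theorem, the Grundy value of a sum of games is the XOR of individual Grundy values.
take-away game: Grundy value = 56. Running XOR: 0 XOR 56 = 56
Kayles strip: Grundy value = 1. Running XOR: 56 XOR 1 = 57
Nim pile: Grundy value = 21. Running XOR: 57 XOR 21 = 44
coin game: Grundy value = 9. Running XOR: 44 XOR 9 = 37
octal game heap: Grundy value = 9. Running XOR: 37 XOR 9 = 44
The combined Grundy value is 44.

44


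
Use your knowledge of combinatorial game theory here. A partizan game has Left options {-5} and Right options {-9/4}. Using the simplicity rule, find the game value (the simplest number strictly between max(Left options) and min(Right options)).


Left options: {-5}, max = -5
Right options: {-9/4}, min = -9/4
All options are numbers and max(Left) < min(Right), so by the simplicity theorem the value is the simplest (earliest-born) number strictly between -5 and -9/4.
Integers -4 through -3 all lie strictly between -5 and -9/4.
Among integers, the simplest (lowest birthday = smallest |n|; 0 is born on day 0, +-n on day n) is -3.
No non-integer in the interval can be simpler: if x is a non-integer in the interval, then floor(x) or ceil(x) also lies in the interval (the interval contains an integer), and both are proper prefixes of x's sign expansion, i.e. born earlier. So the game value is -3.
Game value = -3

-3


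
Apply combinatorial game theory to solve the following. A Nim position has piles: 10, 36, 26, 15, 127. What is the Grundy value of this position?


We need the XOR (exclusive or) of all pile sizes.
After XOR-ing pile 1 (size 10): 0 XOR 10 = 10
After XOR-ing pile 2 (size 36): 10 XOR 36 = 46
After XOR-ing pile 3 (size 26): 46 XOR 26 = 52
After XOR-ing pile 4 (size 15): 52 XOR 15 = 59
After XOR-ing pile 5 (size 127): 59 XOR 127 = 68
The Nim-value of this position is 68.

68


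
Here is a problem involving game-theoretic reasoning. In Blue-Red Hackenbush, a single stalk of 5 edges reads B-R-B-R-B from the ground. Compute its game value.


Edges (from ground): B-R-B-R-B
By Berlekamp's sign-expansion rule, a Blue-Red Hackenbush stalk has the value of the surreal number whose sign sequence is the edge sequence with B -> + and R -> -.
Sign sequence: +-+-+
Trace the sign expansion in the surreal number tree, starting from 0:
Edge 1: B (sign +) -> bounds (0, +inf), value = 1
Edge 2: R (sign -) -> bounds (0, 1), value = 1/2
Edge 3: B (sign +) -> bounds (1/2, 1), value = 3/4
Edge 4: R (sign -) -> bounds (1/2, 3/4), value = 5/8
Edge 5: B (sign +) -> bounds (5/8, 3/4), value = 11/16
Game value = 11/16

11/16


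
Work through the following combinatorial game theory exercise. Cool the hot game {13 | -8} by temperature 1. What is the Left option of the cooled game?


Original game: {13 | -8} (a switch {a | b} with a > b).
Cooling by t (for t below the temperature (a - b)/2 = 21/2) taxes each move by t: {a | b} cooled by t is {a - t | b + t}.
Cooling amount: t = 1
Cooled Left option: 13 - 1 = 12
Cooled Right option: -8 + 1 = -7
Cooled game: {12 | -7}
Left option = 12

12


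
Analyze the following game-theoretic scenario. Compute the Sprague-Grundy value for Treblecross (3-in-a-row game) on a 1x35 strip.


Treblecross: place X on empty cells; 3-in-a-row wins.
Playing within two cells of an existing X lets the opponent win at once, so sensible play treats the cells i-2..i+2 around each X as dead. The player left with no safe cell loses, so this is a normal-play take-away game on strips of safe cells.
Placing X at cell i (0-indexed) of a strip of k safe cells leaves independent strips of sizes max(0, i-2) and max(0, k-i-3). Hence G(k) = mex{ G(max(0,i-2)) XOR G(max(0,k-i-3)) : 0 <= i < k }, with G(0) = 0.
G(1): splits (0,0):0^0=0 -> mex({0}) = 1
G(2): splits (0,0):0^0=0 -> mex({0}) = 1
G(3): splits (0,0):0^0=0 -> mex({0}) = 1
G(4): splits (0,1):0^1=1 (0,0):0^0=0 -> mex({0, 1}) = 2
G(5): splits (0,2):0^1=1 (0,1):0^1=1 (0,0):0^0=0 -> mex({0, 1}) = 2
G(6) = mex({1}) = 0
G(7) = mex({0, 1, 2}) = 3
G(8) = mex({0, 1, 2}) = 3
G(9) = mex({0, 2}) = 1
G(10) = mex({0, 2, 3}) = 1
G(11) = mex({0, 3}) = 1
G(12) = mex({1, 3}) = 0
G(13) = mex({0, 1, 2, 3}) = 4
G(14) = mex({0, 1, 2}) = 3
G(15) = mex({0, 1, 2}) = 3
G(16) = mex({0, 1, 2, 4}) = 3
G(17) = mex({0, 1, 3, 4}) = 2
G(18) = mex({0, 1, 3, 4}) = 2
G(19) = mex({0, 1, 3, 5}) = 2
G(20) = mex({0, 1, 2, 3, 5}) = 4
G(21) = mex({0, 1, 2, 3, 5}) = 4
G(22) = mex({1, 2, 6}) = 0
G(23) = mex({0, 1, 2, 3, 4, 6}) = 5
G(24) = mex({0, 1, 2, 3, 4}) = 5
G(25) = mex({0, 1, 3, 4, 7}) = 2
G(26) = mex({0, 1, 3, 4, 5, 7}) = 2
G(27) = mex({0, 1, 3, 5}) = 2
G(28) = mex({0, 1, 2, 5}) = 3
G(29) = mex({0, 1, 2, 4, 5, 6}) = 3
G(30) = mex({1, 2, 4, 6}) = 0
G(31) = mex({0, 1, 2, 3, 4, 6}) = 5
G(32) = mex({1, 2, 3, 4, 7}) = 0
G(33) = mex({0, 3, 7}) = 1
G(34) = mex({0, 2, 3, 5, 7}) = 1
G(35) = mex({0, 2, 3, 5, 6}) = 1
Therefore G(35) = 1.

1


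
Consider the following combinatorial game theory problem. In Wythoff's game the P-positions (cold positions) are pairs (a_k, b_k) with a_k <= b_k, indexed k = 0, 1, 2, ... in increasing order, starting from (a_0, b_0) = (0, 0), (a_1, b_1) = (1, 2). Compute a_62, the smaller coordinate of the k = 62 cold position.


By Wythoff's theorem, a_k = floor(k * phi) and b_k = floor(k * phi^2) = a_k + k, where phi = (1 + sqrt(5))/2 is the golden ratio.
phi = (1 + sqrt(5))/2 = 1.618034
k = 62
k * phi = 62 * 1.618034 = 100.318107
a_62 = floor(k * phi) = 100

100


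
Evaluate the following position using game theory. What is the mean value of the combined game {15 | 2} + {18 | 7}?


G1 = {15 | 2}, G2 = {18 | 7}
Each is a switch {a | b} with numbers a > b; its mean value is (a + b)/2, and mean value is additive over game sums: m(G1 + G2) = m(G1) + m(G2).
Mean of G1 = (15 + (2))/2 = 17/2 = 17/2
Mean of G2 = (18 + (7))/2 = 25/2 = 25/2
Mean of G1 + G2 = 17/2 + 25/2 = 21

21


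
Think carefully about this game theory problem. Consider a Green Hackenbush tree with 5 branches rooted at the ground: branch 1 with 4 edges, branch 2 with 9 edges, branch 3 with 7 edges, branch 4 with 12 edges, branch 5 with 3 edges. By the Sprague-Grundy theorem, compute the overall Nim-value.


The tree has 5 branches from the ground vertex.
In Green Hackenbush, the Nim-value of a simple path of length k is k.
Branch 1: length 4, Nim-value = 4
Branch 2: length 9, Nim-value = 9
Branch 3: length 7, Nim-value = 7
Branch 4: length 12, Nim-value = 12
Branch 5: length 3, Nim-value = 3
Total Nim-value = XOR of all branch values:
0 XOR 4 = 4
4 XOR 9 = 13
13 XOR 7 = 10
10 XOR 12 = 6
6 XOR 3 = 5
Nim-value of the tree = 5

5


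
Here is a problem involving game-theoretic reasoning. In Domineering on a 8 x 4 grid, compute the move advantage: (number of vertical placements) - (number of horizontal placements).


Board is 8 x 4 (rows x cols).
Left (vertical) placements: (rows-1) * cols = 7 * 4 = 28
Right (horizontal) placements: rows * (cols-1) = 8 * 3 = 24
Advantage = Left - Right = 28 - 24 = 4

4


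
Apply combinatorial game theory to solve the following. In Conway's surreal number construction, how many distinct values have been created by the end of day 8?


Day 0: {|} = 0 is born. Count = 1.
Day n: the number of surreal numbers born by day n is 2^(n+1) - 1.
By day 0: 2^1 - 1 = 1
By day 1: 2^2 - 1 = 3
By day 2: 2^3 - 1 = 7
By day 3: 2^4 - 1 = 15
By day 4: 2^5 - 1 = 31
By day 5: 2^6 - 1 = 63
By day 6: 2^7 - 1 = 127
By day 7: 2^8 - 1 = 255
By day 8: 2^9 - 1 = 511
By day 8: 511 surreal numbers.

511


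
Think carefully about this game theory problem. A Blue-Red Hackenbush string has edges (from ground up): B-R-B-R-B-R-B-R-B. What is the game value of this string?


Edges (from ground): B-R-B-R-B-R-B-R-B
By Berlekamp's sign-expansion rule, a Blue-Red Hackenbush stalk has the value of the surreal number whose sign sequence is the edge sequence with B -> + and R -> -.
Sign sequence: +-+-+-+-+
Trace the sign expansion in the surreal number tree, starting from 0:
Edge 1: B (sign +) -> bounds (0, +inf), value = 1
Edge 2: R (sign -) -> bounds (0, 1), value = 1/2
Edge 3: B (sign +) -> bounds (1/2, 1), value = 3/4
Edge 4: R (sign -) -> bounds (1/2, 3/4), value = 5/8
Edge 5: B (sign +) -> bounds (5/8, 3/4), value = 11/16
Edge 6: R (sign -) -> bounds (5/8, 11/16), value = 21/32
Edge 7: B (sign +) -> bounds (21/32, 11/16), value = 43/64
Edge 8: R (sign -) -> bounds (21/32, 43/64), value = 85/128
Edge 9: B (sign +) -> bounds (85/128, 43/64), value = 171/256
Game value = 171/256

171/256


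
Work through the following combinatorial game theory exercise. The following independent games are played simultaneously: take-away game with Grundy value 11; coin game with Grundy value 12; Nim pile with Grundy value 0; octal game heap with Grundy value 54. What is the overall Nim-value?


By the Sprague-Grundy theorem, the Grundy value of a sum of games is the XOR of individual Grundy values.
take-away game: Grundy value = 11. Running XOR: 0 XOR 11 = 11
coin game: Grundy value = 12. Running XOR: 11 XOR 12 = 7
Nim pile: Grundy value = 0. Running XOR: 7 XOR 0 = 7
octal game heap: Grundy value = 54. Running XOR: 7 XOR 54 = 49
The combined Grundy value is 49.

49


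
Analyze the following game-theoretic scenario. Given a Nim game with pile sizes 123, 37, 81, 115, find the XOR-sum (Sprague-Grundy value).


We need the XOR (exclusive or) of all pile sizes.
After XOR-ing pile 1 (size 123): 0 XOR 123 = 123
After XOR-ing pile 2 (size 37): 123 XOR 37 = 94
After XOR-ing pile 3 (size 81): 94 XOR 81 = 15
After XOR-ing pile 4 (size 115): 15 XOR 115 = 124
The Nim-value of this position is 124.

124


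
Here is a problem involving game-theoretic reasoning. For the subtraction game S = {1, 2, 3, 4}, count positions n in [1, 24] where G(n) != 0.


Subtraction set S = {1, 2, 3, 4}, so G(n) = n mod 5.
G(n) = 0 when n is a multiple of 5.
Multiples of 5 in [1, 24]: 4
N-positions (nonzero Grundy) = 24 - 4 = 20

20


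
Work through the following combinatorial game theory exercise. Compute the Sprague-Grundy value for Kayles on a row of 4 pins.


Kayles: a move removes 1 or 2 adjacent pins from a contiguous row.
Removing pins from a row of k leaves two independent rows (a, b) with a + b = k - 1 (one pin) or a + b = k - 2 (two pins); an end removal gives a = 0.
By Sprague-Grundy, G(k) = mex{ G(a) XOR G(b) } over all these splits. G(0) = 0.
G(1): splits (0,0):0^0=0 -> mex({0}) = 1
G(2): splits (0,1):0^1=1 (0,0):0^0=0 -> mex({0, 1}) = 2
G(3): splits (0,2):0^2=2 (1,1):1^1=0 (0,1):0^1=1 -> mex({0, 1, 2}) = 3
G(4): splits (0,3):0^3=3 (1,2):1^2=3 (0,2):0^2=2 (1,1):1^1=0 -> mex({0, 2, 3}) = 1
Therefore G(4) = 1.

1


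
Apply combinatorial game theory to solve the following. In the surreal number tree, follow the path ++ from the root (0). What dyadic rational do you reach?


Sign expansion: ++
Rule: track bounds (lo, hi), initially (-inf, +inf). On '+', the current value becomes lo and we move to the simplest number in (value, hi): value + 1 if hi = +inf, otherwise the midpoint (value + hi)/2. On '-', the current value becomes hi and we move to value - 1 if lo = -inf, otherwise the midpoint (lo + value)/2.
Start at 0.
Step 1: sign = +, move right. Bounds: (0, +inf). Value = 1
Step 2: sign = +, move right. Bounds: (1, +inf). Value = 2
The surreal number with sign expansion ++ is 2.

2


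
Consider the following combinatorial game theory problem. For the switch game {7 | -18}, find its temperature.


The game is {7 | -18}, a switch {a | b} with numbers a > b.
Cooling {a | b} by t gives {a - t | b + t}, which stops being hot when a - t = b + t, i.e. at t = (a - b)/2. So the temperature of a switch is (a - b)/2.
Temperature = (Left option - Right option) / 2
= (7 - (-18)) / 2
= 25 / 2
= 25/2

25/2


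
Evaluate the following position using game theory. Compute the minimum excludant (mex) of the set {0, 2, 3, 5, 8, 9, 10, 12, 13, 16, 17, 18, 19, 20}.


Set = {0, 2, 3, 5, 8, 9, 10, 12, 13, 16, 17, 18, 19, 20}
0 is in the set.
1 is NOT in the set. This is the mex.
mex = 1

1


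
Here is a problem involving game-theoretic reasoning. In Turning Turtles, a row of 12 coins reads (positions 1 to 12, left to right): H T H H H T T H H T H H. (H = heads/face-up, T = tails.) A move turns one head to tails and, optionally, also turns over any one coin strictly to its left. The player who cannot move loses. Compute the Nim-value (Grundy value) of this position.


Coins: H T H H H T T H H T H H
Key fact: a single head at position k behaves exactly like a Nim heap of size k (turning it to T and optionally flipping a coin at j < k corresponds to moving the heap from k to j, or to 0), and heads combine as a disjunctive sum (two heads at the same place would cancel, matching j XOR j = 0). So the Nim-value is the XOR of the 1-indexed positions of the heads.
Face-up positions (1-indexed): [1, 3, 4, 5, 8, 9, 11, 12]
XOR 0 with 1: 0 XOR 1 = 1
XOR 1 with 3: 1 XOR 3 = 2
XOR 2 with 4: 2 XOR 4 = 6
XOR 6 with 5: 6 XOR 5 = 3
XOR 3 with 8: 3 XOR 8 = 11
XOR 11 with 9: 11 XOR 9 = 2
XOR 2 with 11: 2 XOR 11 = 9
XOR 9 with 12: 9 XOR 12 = 5
Nim-value = 5

5


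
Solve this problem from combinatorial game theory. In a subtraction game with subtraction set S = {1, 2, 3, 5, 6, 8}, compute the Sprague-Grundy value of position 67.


The subtraction set is S = {1, 2, 3, 5, 6, 8}.
G(k) = mex{ G(k - s) : s in S, s <= k }. We compute iteratively: G(0) = 0.
G(1) = mex({0}) = 1
G(2) = mex({0, 1}) = 2
G(3) = mex({0, 1, 2}) = 3
G(4) = mex({1, 2, 3}) = 0
G(5) = mex({0, 2, 3}) = 1
G(6) = mex({0, 1, 3}) = 2
G(7) = mex({0, 1, 2}) = 3
G(8) = mex({0, 1, 2, 3}) = 4
G(9) = mex({0, 1, 2, 3, 4}) = 5
G(10) = mex({0, 1, 2, 3, 4, 5}) = 6
G(11) = mex({1, 2, 3, 4, 5, 6}) = 0
G(12) = mex({0, 2, 3, 5, 6}) = 1
G(13) = mex({0, 1, 3, 4, 6}) = 2
G(14) = mex({0, 1, 2, 4, 5}) = 3
G(15) = mex({1, 2, 3, 5, 6}) = 0
G(16) = mex({0, 2, 3, 4, 6}) = 1
G(17) = mex({0, 1, 3, 5}) = 2
G(18) = mex({0, 1, 2, 6}) = 3
Observe that G(11)..G(18) = 0, 1, 2, 3, 0, 1, 2, 3 repeats G(0)..G(7) = 0, 1, 2, 3, 0, 1, 2, 3.
For k >= max(S) = 8, G(k) is determined by the previous 8 values G(k-8)..G(k-1); a window of 8 consecutive values has recurred shifted by 11, so by induction G(k + 11) = G(k) for all k >= 0: the sequence is periodic from the start with period 11.
One period: G(0..10) = 0, 1, 2, 3, 0, 1, 2, 3, 4, 5, 6.
67 mod 11 = 1, so G(67) = G(1) = 1.

1


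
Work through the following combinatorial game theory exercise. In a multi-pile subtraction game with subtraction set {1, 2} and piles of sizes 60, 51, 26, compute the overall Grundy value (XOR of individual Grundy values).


Subtraction set: {1, 2}
For this subtraction set, G(n) = n mod 3 (period = max + 1 = 3).
Pile 1 (size 60): G(60) = 60 mod 3 = 0
Pile 2 (size 51): G(51) = 51 mod 3 = 0
Pile 3 (size 26): G(26) = 26 mod 3 = 2
Total Grundy value = XOR of all: 0 XOR 0 XOR 2 = 2

2


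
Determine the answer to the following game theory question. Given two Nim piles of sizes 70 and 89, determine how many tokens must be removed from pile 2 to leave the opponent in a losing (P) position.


Piles: 70 and 89
Current XOR: 70 XOR 89 = 31 (non-zero, so this is an N-position).
To make the XOR zero, we need to find a move that balances the piles.
For pile 2 (size 89): target = 89 XOR 31 = 70
We reduce pile 2 from 89 to 70.
Tokens removed: 89 - 70 = 19
Verification: 70 XOR 70 = 0

19


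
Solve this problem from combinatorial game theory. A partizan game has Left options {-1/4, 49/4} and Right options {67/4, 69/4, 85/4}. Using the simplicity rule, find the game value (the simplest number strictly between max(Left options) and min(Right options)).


Left options: {-1/4, 49/4}, max = 49/4
Right options: {67/4, 69/4, 85/4}, min = 67/4
All options are numbers and max(Left) < min(Right), so by the simplicity theorem the value is the simplest (earliest-born) number strictly between 49/4 and 67/4.
Integers 13 through 16 all lie strictly between 49/4 and 67/4.
Among integers, the simplest (lowest birthday = smallest |n|; 0 is born on day 0, +-n on day n) is 13.
No non-integer in the interval can be simpler: if x is a non-integer in the interval, then floor(x) or ceil(x) also lies in the interval (the interval contains an integer), and both are proper prefixes of x's sign expansion, i.e. born earlier. So the game value is 13.
Game value = 13

13


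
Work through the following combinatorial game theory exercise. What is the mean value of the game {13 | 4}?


Game = {13 | 4}, a switch {a | b} with numbers a > b.
Its thermograph has left wall a - t and right wall b + t, which meet at t = (a - b)/2, where both equal (a + b)/2. So the mast (mean value) is at (a + b)/2.
Mean = (13 + (4))/2 = 17/2 = 17/2

17/2


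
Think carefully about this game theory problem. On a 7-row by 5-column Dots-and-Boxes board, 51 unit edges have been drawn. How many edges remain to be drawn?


Grid: 7 x 5 boxes, i.e. 8 rows and 6 columns of dots.
Horizontal edges: (rows + 1) * cols = 8 * 5 = 40
Vertical edges: rows * (cols + 1) = 7 * 6 = 42
Total edges: 40 + 42 = 82
Edges drawn: 51
Remaining: 82 - 51 = 31

31


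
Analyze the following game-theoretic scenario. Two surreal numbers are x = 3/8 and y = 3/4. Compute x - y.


x = 3/8, y = 3/4
Converting to common denominator: 8
x = 3/8, y = 6/8
x - y = 3/8 - 3/4 = -3/8

-3/8


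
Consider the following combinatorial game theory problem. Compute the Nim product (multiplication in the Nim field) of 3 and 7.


Nim multiplication is bilinear over XOR: (u XOR v) * w = (u*w) XOR (v*w).
So we split each operand into its bit components and XOR the pairwise Nim products.
3 = 1 + 2 (as XOR of powers of 2).
7 = 1 + 2 + 4 (as XOR of powers of 2).
Using the standard Nim-product table on single bits:
  2*2 = 3,   2*4 = 8,   2*8 = 12,
  4*4 = 6,   4*8 = 11,  8*8 = 13,
and  1*x = x (identity), k*l = l*k (commutative).
Pairwise Nim products:
  1 * 1 = 1
  1 * 2 = 2
  1 * 4 = 4
  2 * 1 = 2
  2 * 2 = 3
  2 * 4 = 8
XOR them: 1 XOR 2 XOR 4 XOR 2 XOR 3 XOR 8 = 14.
Result: 3 * 7 = 14 (in Nim).

14


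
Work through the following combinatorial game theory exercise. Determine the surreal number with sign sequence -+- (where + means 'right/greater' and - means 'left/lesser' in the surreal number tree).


Sign expansion: -+-
Rule: track bounds (lo, hi), initially (-inf, +inf). On '+', the current value becomes lo and we move to the simplest number in (value, hi): value + 1 if hi = +inf, otherwise the midpoint (value + hi)/2. On '-', the current value becomes hi and we move to value - 1 if lo = -inf, otherwise the midpoint (lo + value)/2.
Start at 0.
Step 1: sign = -, move left. Bounds: (-inf, 0). Value = -1
Step 2: sign = +, move right. Bounds: (-1, 0). Value = -1/2
Step 3: sign = -, move left. Bounds: (-1, -1/2). Value = -3/4
The surreal number with sign expansion -+- is -3/4.

-3/4


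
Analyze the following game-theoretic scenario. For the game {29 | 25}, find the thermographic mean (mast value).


Game = {29 | 25}, a switch {a | b} with numbers a > b.
Its thermograph has left wall a - t and right wall b + t, which meet at t = (a - b)/2, where both equal (a + b)/2. So the mast (mean value) is at (a + b)/2.
Mean = (29 + (25))/2 = 54/2 = 27

27


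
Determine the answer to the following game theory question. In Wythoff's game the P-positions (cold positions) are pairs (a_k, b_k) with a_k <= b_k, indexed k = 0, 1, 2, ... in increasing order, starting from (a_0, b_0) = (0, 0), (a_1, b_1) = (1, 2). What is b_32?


By Wythoff's theorem, a_k = floor(k * phi) and b_k = floor(k * phi^2) = a_k + k, where phi = (1 + sqrt(5))/2 is the golden ratio.
phi = (1 + sqrt(5))/2 = 1.618034
phi^2 = phi + 1 = 2.618034
k = 32
k * phi^2 = 32 * 2.618034 = 83.777088
b_32 = floor(k * phi^2) = 83 (check: a_32 + k = 51 + 32 = 83)

83


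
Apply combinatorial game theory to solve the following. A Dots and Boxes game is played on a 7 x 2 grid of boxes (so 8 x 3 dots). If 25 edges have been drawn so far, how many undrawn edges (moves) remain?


Grid: 7 x 2 boxes, i.e. 8 rows and 3 columns of dots.
Horizontal edges: (rows + 1) * cols = 8 * 2 = 16
Vertical edges: rows * (cols + 1) = 7 * 3 = 21
Total edges: 16 + 21 = 37
Edges drawn: 25
Remaining: 37 - 25 = 12

12


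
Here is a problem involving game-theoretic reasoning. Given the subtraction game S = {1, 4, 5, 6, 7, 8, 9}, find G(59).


The subtraction set is S = {1, 4, 5, 6, 7, 8, 9}.
G(k) = mex{ G(k - s) : s in S, s <= k }. We compute iteratively: G(0) = 0.
G(1) = mex({0}) = 1
G(2) = mex({1}) = 0
G(3) = mex({0}) = 1
G(4) = mex({0, 1}) = 2
G(5) = mex({0, 1, 2}) = 3
G(6) = mex({0, 1, 3}) = 2
G(7) = mex({0, 1, 2}) = 3
G(8) = mex({0, 1, 2, 3}) = 4
G(9) = mex({0, 1, 2, 3, 4}) = 5
G(10) = mex({0, 1, 2, 3, 5}) = 4
G(11) = mex({0, 1, 2, 3, 4}) = 5
G(12) = mex({1, 2, 3, 4, 5}) = 0
G(13) = mex({0, 2, 3, 4, 5}) = 1
G(14) = mex({1, 2, 3, 4, 5}) = 0
G(15) = mex({0, 2, 3, 4, 5}) = 1
G(16) = mex({0, 1, 3, 4, 5}) = 2
G(17) = mex({0, 1, 2, 4, 5}) = 3
G(18) = mex({0, 1, 3, 4, 5}) = 2
G(19) = mex({0, 1, 2, 4, 5}) = 3
G(20) = mex({0, 1, 2, 3, 5}) = 4
Observe that G(12)..G(20) = 0, 1, 0, 1, 2, 3, 2, 3, 4 repeats G(0)..G(8) = 0, 1, 0, 1, 2, 3, 2, 3, 4.
For k >= max(S) = 9, G(k) is determined by the previous 9 values G(k-9)..G(k-1); a window of 9 consecutive values has recurred shifted by 12, so by induction G(k + 12) = G(k) for all k >= 0: the sequence is periodic from the start with period 12.
One period: G(0..11) = 0, 1, 0, 1, 2, 3, 2, 3, 4, 5, 4, 5.
59 mod 12 = 11, so G(59) = G(11) = 5.

5


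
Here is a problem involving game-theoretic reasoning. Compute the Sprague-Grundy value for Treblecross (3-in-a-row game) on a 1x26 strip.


Treblecross: place X on empty cells; 3-in-a-row wins.
Playing within two cells of an existing X lets the opponent win at once, so sensible play treats the cells i-2..i+2 around each X as dead. The player left with no safe cell loses, so this is a normal-play take-away game on strips of safe cells.
Placing X at cell i (0-indexed) of a strip of k safe cells leaves independent strips of sizes max(0, i-2) and max(0, k-i-3). Hence G(k) = mex{ G(max(0,i-2)) XOR G(max(0,k-i-3)) : 0 <= i < k }, with G(0) = 0.
G(1): splits (0,0):0^0=0 -> mex({0}) = 1
G(2): splits (0,0):0^0=0 -> mex({0}) = 1
G(3): splits (0,0):0^0=0 -> mex({0}) = 1
G(4): splits (0,1):0^1=1 (0,0):0^0=0 -> mex({0, 1}) = 2
G(5): splits (0,2):0^1=1 (0,1):0^1=1 (0,0):0^0=0 -> mex({0, 1}) = 2
G(6) = mex({1}) = 0
G(7) = mex({0, 1, 2}) = 3
G(8) = mex({0, 1, 2}) = 3
G(9) = mex({0, 2}) = 1
G(10) = mex({0, 2, 3}) = 1
G(11) = mex({0, 3}) = 1
G(12) = mex({1, 3}) = 0
G(13) = mex({0, 1, 2, 3}) = 4
G(14) = mex({0, 1, 2}) = 3
G(15) = mex({0, 1, 2}) = 3
G(16) = mex({0, 1, 2, 4}) = 3
G(17) = mex({0, 1, 3, 4}) = 2
G(18) = mex({0, 1, 3, 4}) = 2
G(19) = mex({0, 1, 3, 5}) = 2
G(20) = mex({0, 1, 2, 3, 5}) = 4
G(21) = mex({0, 1, 2, 3, 5}) = 4
G(22) = mex({1, 2, 6}) = 0
G(23) = mex({0, 1, 2, 3, 4, 6}) = 5
G(24) = mex({0, 1, 2, 3, 4}) = 5
G(25) = mex({0, 1, 3, 4, 7}) = 2
G(26) = mex({0, 1, 3, 4, 5, 7}) = 2
Therefore G(26) = 2.

2


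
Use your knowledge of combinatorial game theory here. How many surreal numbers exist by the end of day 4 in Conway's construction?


Day 0: {|} = 0 is born. Count = 1.
Day n: the number of surreal numbers born by day n is 2^(n+1) - 1.
By day 0: 2^1 - 1 = 1
By day 1: 2^2 - 1 = 3
By day 2: 2^3 - 1 = 7
By day 3: 2^4 - 1 = 15
By day 4: 2^5 - 1 = 31
By day 4: 31 surreal numbers.

31


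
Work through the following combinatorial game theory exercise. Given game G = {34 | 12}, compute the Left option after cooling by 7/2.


Original game: {34 | 12} (a switch {a | b} with a > b).
Cooling by t (for t below the temperature (a - b)/2 = 11) taxes each move by t: {a | b} cooled by t is {a - t | b + t}.
Cooling amount: t = 7/2
Cooled Left option: 34 - 7/2 = 61/2
Cooled Right option: 12 + 7/2 = 31/2
Cooled game: {61/2 | 31/2}
Left option = 61/2

61/2


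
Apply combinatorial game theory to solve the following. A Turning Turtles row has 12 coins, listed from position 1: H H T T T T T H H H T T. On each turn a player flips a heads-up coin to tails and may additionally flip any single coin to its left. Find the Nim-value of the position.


Coins: H H T T T T T H H H T T
Key fact: a single head at position k behaves exactly like a Nim heap of size k (turning it to T and optionally flipping a coin at j < k corresponds to moving the heap from k to j, or to 0), and heads combine as a disjunctive sum (two heads at the same place would cancel, matching j XOR j = 0). So the Nim-value is the XOR of the 1-indexed positions of the heads.
Face-up positions (1-indexed): [1, 2, 8, 9, 10]
XOR 0 with 1: 0 XOR 1 = 1
XOR 1 with 2: 1 XOR 2 = 3
XOR 3 with 8: 3 XOR 8 = 11
XOR 11 with 9: 11 XOR 9 = 2
XOR 2 with 10: 2 XOR 10 = 8
Nim-value = 8

8


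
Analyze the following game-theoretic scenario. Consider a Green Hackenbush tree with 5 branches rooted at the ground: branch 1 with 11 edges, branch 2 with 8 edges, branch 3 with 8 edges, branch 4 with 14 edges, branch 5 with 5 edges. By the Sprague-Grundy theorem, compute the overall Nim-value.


The tree has 5 branches from the ground vertex.
In Green Hackenbush, the Nim-value of a simple path of length k is k.
Branch 1: length 11, Nim-value = 11
Branch 2: length 8, Nim-value = 8
Branch 3: length 8, Nim-value = 8
Branch 4: length 14, Nim-value = 14
Branch 5: length 5, Nim-value = 5
Total Nim-value = XOR of all branch values:
0 XOR 11 = 11
11 XOR 8 = 3
3 XOR 8 = 11
11 XOR 14 = 5
5 XOR 5 = 0
Nim-value of the tree = 0

0


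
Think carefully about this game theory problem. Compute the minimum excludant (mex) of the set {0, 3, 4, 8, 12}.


Set = {0, 3, 4, 8, 12}
0 is in the set.
1 is NOT in the set. This is the mex.
mex = 1

1


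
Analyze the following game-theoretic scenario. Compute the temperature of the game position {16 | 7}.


The game is {16 | 7}, a switch {a | b} with numbers a > b.
Cooling {a | b} by t gives {a - t | b + t}, which stops being hot when a - t = b + t, i.e. at t = (a - b)/2. So the temperature of a switch is (a - b)/2.
Temperature = (Left option - Right option) / 2
= (16 - (7)) / 2
= 9 / 2
= 9/2

9/2


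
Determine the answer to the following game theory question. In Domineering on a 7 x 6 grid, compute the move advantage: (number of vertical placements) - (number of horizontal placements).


Board is 7 x 6 (rows x cols).
Left (vertical) placements: (rows-1) * cols = 6 * 6 = 36
Right (horizontal) placements: rows * (cols-1) = 7 * 5 = 35
Advantage = Left - Right = 36 - 35 = 1

1


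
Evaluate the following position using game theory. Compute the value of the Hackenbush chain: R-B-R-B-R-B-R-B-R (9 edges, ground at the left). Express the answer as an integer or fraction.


Edges (from ground): R-B-R-B-R-B-R-B-R
By Berlekamp's sign-expansion rule, a Blue-Red Hackenbush stalk has the value of the surreal number whose sign sequence is the edge sequence with B -> + and R -> -.
Sign sequence: -+-+-+-+-
Trace the sign expansion in the surreal number tree, starting from 0:
Edge 1: R (sign -) -> bounds (-inf, 0), value = -1
Edge 2: B (sign +) -> bounds (-1, 0), value = -1/2
Edge 3: R (sign -) -> bounds (-1, -1/2), value = -3/4
Edge 4: B (sign +) -> bounds (-3/4, -1/2), value = -5/8
Edge 5: R (sign -) -> bounds (-3/4, -5/8), value = -11/16
Edge 6: B (sign +) -> bounds (-11/16, -5/8), value = -21/32
Edge 7: R (sign -) -> bounds (-11/16, -21/32), value = -43/64
Edge 8: B (sign +) -> bounds (-43/64, -21/32), value = -85/128
Edge 9: R (sign -) -> bounds (-43/64, -85/128), value = -171/256
Game value = -171/256

-171/256


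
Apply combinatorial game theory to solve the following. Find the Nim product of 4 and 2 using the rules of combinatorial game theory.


Nim multiplication is bilinear over XOR: (u XOR v) * w = (u*w) XOR (v*w).
So we split each operand into its bit components and XOR the pairwise Nim products.
4 = 4 (as XOR of powers of 2).
2 = 2 (as XOR of powers of 2).
Using the standard Nim-product table on single bits:
  2*2 = 3,   2*4 = 8,   2*8 = 12,
  4*4 = 6,   4*8 = 11,  8*8 = 13,
and  1*x = x (identity), k*l = l*k (commutative).
Pairwise Nim products:
  4 * 2 = 8
XOR them: 8 = 8.
Result: 4 * 2 = 8 (in Nim).

8


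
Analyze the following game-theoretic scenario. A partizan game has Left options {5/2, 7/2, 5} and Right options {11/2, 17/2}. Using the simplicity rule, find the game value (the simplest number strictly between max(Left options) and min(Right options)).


Left options: {5/2, 7/2, 5}, max = 5
Right options: {11/2, 17/2}, min = 11/2
All options are numbers and max(Left) < min(Right), so by the simplicity theorem the value is the simplest (earliest-born) number strictly between 5 and 11/2.
No integer lies strictly between 5 and 11/2, so the value is the dyadic rational m/2^k in the interval with the smallest k (then m odd); search k = 1, 2, ...:
Denominator 2: no odd multiple of 1/2 lies strictly between 5 and 11/2.
Denominator 4: 21/4 lies strictly between 5 and 11/2 -- found.
The simplest number in the interval is 21/4.
Game value = 21/4

21/4


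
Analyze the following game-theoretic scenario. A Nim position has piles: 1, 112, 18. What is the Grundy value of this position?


We need the XOR (exclusive or) of all pile sizes.
After XOR-ing pile 1 (size 1): 0 XOR 1 = 1
After XOR-ing pile 2 (size 112): 1 XOR 112 = 113
After XOR-ing pile 3 (size 18): 113 XOR 18 = 99
The Nim-value of this position is 99.

99


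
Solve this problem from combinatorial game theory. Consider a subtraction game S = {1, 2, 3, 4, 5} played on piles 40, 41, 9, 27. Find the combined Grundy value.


Subtraction set: {1, 2, 3, 4, 5}
For this subtraction set, G(n) = n mod 6 (period = max + 1 = 6).
Pile 1 (size 40): G(40) = 40 mod 6 = 4
Pile 2 (size 41): G(41) = 41 mod 6 = 5
Pile 3 (size 9): G(9) = 9 mod 6 = 3
Pile 4 (size 27): G(27) = 27 mod 6 = 3
Total Grundy value = XOR of all: 4 XOR 5 XOR 3 XOR 3 = 1

1


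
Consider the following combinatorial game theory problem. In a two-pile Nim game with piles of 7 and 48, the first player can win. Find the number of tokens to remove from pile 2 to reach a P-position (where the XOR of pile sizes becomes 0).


Piles: 7 and 48
Current XOR: 7 XOR 48 = 55 (non-zero, so this is an N-position).
To make the XOR zero, we need to find a move that balances the piles.
For pile 2 (size 48): target = 48 XOR 55 = 7
We reduce pile 2 from 48 to 7.
Tokens removed: 48 - 7 = 41
Verification: 7 XOR 7 = 0

41


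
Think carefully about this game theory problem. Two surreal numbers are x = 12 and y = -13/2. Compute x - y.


x = 12, y = -13/2
Converting to common denominator: 2
x = 24/2, y = -13/2
x - y = 12 - -13/2 = 37/2

37/2


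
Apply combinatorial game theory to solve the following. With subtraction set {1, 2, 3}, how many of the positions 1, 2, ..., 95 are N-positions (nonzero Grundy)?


Subtraction set S = {1, 2, 3}, so G(n) = n mod 4.
G(n) = 0 when n is a multiple of 4.
Multiples of 4 in [1, 95]: 23
N-positions (nonzero Grundy) = 95 - 23 = 72

72


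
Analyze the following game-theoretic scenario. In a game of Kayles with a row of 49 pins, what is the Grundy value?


Kayles: a move removes 1 or 2 adjacent pins from a contiguous row.
Removing pins from a row of k leaves two independent rows (a, b) with a + b = k - 1 (one pin) or a + b = k - 2 (two pins); an end removal gives a = 0.
By Sprague-Grundy, G(k) = mex{ G(a) XOR G(b) } over all these splits. G(0) = 0.
G(1): splits (0,0):0^0=0 -> mex({0}) = 1
G(2): splits (0,1):0^1=1 (0,0):0^0=0 -> mex({0, 1}) = 2
G(3): splits (0,2):0^2=2 (1,1):1^1=0 (0,1):0^1=1 -> mex({0, 1, 2}) = 3
G(4): splits (0,3):0^3=3 (1,2):1^2=3 (0,2):0^2=2 (1,1):1^1=0 -> mex({0, 2, 3}) = 1
G(5): splits (0,4):0^1=1 (1,3):1^3=2 (2,2):2^2=0 (0,3):0^3=3 (1,2):1^2=3 -> mex({0, 1, 2, 3}) = 4
G(6) = mex({0, 1, 2, 4}) = 3
G(7) = mex({0, 1, 3, 4, 5}) = 2
G(8) = mex({0, 2, 3, 5, 6}) = 1
G(9) = mex({0, 1, 2, 3, 6, 7}) = 4
G(10) = mex({0, 1, 3, 4, 5, 7}) = 2
G(11) = mex({0, 1, 2, 3, 4, 5}) = 6
G(12) = mex({0, 1, 2, 3, 5, 6, 7}) = 4
G(13) = mex({0, 2, 3, 4, 6, 7}) = 1
G(14) = mex({0, 1, 4, 5, 6, 7}) = 2
G(15) = mex({0, 1, 2, 3, 4, 5, 6}) = 7
G(16) = mex({0, 2, 3, 5, 6, 7}) = 1
G(17) = mex({0, 1, 2, 3, 5, 6, 7}) = 4
G(18) = mex({0, 1, 2, 4, 5, 6}) = 3
G(19) = mex({0, 1, 3, 4, 5, 7}) = 2
G(20) = mex({0, 2, 3, 4, 5, 6, 7}) = 1
G(21) = mex({0, 1, 2, 3, 5, 6, 7}) = 4
G(22) = mex({0, 1, 2, 3, 4, 5, 7}) = 6
G(23) = mex({0, 1, 2, 3, 4, 5, 6}) = 7
G(24) = mex({0, 1, 2, 3, 5, 6, 7}) = 4
G(25) = mex({0, 2, 3, 4, 6, 7}) = 1
G(26) = mex({0, 1, 3, 4, 5, 6, 7}) = 2
G(27) = mex({0, 1, 2, 3, 4, 5, 6, 7}) = 8
G(28) = mex({0, 1, 2, 3, 4, 6, 7, 8}) = 5
G(29) = mex({0, 1, 2, 3, 5, 6, 7, 8, 9}) = 4
G(30) = mex({0, 1, 2, 3, 4, 5, 6, 9, 10}) = 7
G(31) = mex({0, 1, 3, 4, 5, 7, 10, 11}) = 2
G(32) = mex({0, 2, 3, 4, 5, 6, 7, 9, 11}) = 1
G(33) = mex({0, 1, 2, 3, 4, 5, 6, 7, 9, 12}) = 8
G(34) = mex({0, 1, 2, 3, 4, 5, 7, 8, 11, 12}) = 6
G(35) = mex({0, 1, 2, 3, 4, 5, 6, 8, 9, 10, 11}) = 7
G(36) = mex({0, 1, 2, 3, 5, 6, 7, 9, 10}) = 4
G(37) = mex({0, 2, 3, 4, 6, 7, 9, 10, 11, 12}) = 1
G(38) = mex({0, 1, 3, 4, 5, 6, 7, 9, 10, 11, 12}) = 2
G(39) = mex({0, 1, 2, 4, 5, 6, 7, 9, 10, 12, 14}) = 3
G(40) = mex({0, 2, 3, 4, 6, 7, 11, 12, 14}) = 1
G(41) = mex({0, 1, 2, 3, 5, 6, 7, 9, 10, 11, 12}) = 4
G(42) = mex({0, 1, 2, 3, 4, 5, 6, 9, 10}) = 7
G(43) = mex({0, 1, 3, 4, 5, 7, 9, 10, 12, 15}) = 2
G(44) = mex({0, 2, 3, 4, 5, 6, 7, 9, 10, 12, 15}) = 1
G(45) = mex({0, 1, 2, 3, 4, 5, 6, 7, 9, 10, 12, 14}) = 8
G(46) = mex({0, 1, 3, 4, 5, 7, 8, 11, 12, 14}) = 2
G(47) = mex({0, 1, 2, 3, 4, 5, 6, 8, 9, 10, 11, 12}) = 7
G(48) = mex({0, 1, 2, 3, 5, 6, 7, 9, 10}) = 4
G(49) = mex({0, 2, 3, 4, 6, 7, 9, 10, 11, 12, 15}) = 1
Therefore G(49) = 1.

1


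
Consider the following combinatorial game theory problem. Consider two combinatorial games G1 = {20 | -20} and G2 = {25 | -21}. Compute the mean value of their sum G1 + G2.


G1 = {20 | -20}, G2 = {25 | -21}
Each is a switch {a | b} with numbers a > b; its mean value is (a + b)/2, and mean value is additive over game sums: m(G1 + G2) = m(G1) + m(G2).
Mean of G1 = (20 + (-20))/2 = 0/2 = 0
Mean of G2 = (25 + (-21))/2 = 4/2 = 2
Mean of G1 + G2 = 0 + 2 = 2

2


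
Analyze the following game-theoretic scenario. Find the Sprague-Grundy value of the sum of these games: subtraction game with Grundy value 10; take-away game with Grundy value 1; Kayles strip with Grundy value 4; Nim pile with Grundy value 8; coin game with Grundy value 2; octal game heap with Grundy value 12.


By the Sprague-Grundy theorem, the Grundy value of a sum of games is the XOR of individual Grundy values.
subtraction game: Grundy value = 10. Running XOR: 0 XOR 10 = 10
take-away game: Grundy value = 1. Running XOR: 10 XOR 1 = 11
Kayles strip: Grundy value = 4. Running XOR: 11 XOR 4 = 15
Nim pile: Grundy value = 8. Running XOR: 15 XOR 8 = 7
coin game: Grundy value = 2. Running XOR: 7 XOR 2 = 5
octal game heap: Grundy value = 12. Running XOR: 5 XOR 12 = 9
The combined Grundy value is 9.

9


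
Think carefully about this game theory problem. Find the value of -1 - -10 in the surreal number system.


x = -1, y = -10
x - y = -1 - -10 = 9

9


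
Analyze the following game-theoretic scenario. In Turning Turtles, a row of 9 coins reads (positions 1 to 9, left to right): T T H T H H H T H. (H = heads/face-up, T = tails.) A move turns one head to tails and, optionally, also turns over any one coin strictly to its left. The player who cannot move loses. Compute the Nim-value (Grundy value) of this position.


Coins: T T H T H H H T H
Key fact: a single head at position k behaves exactly like a Nim heap of size k (turning it to T and optionally flipping a coin at j < k corresponds to moving the heap from k to j, or to 0), and heads combine as a disjunctive sum (two heads at the same place would cancel, matching j XOR j = 0). So the Nim-value is the XOR of the 1-indexed positions of the heads.
Face-up positions (1-indexed): [3, 5, 6, 7, 9]
XOR 0 with 3: 0 XOR 3 = 3
XOR 3 with 5: 3 XOR 5 = 6
XOR 6 with 6: 6 XOR 6 = 0
XOR 0 with 7: 0 XOR 7 = 7
XOR 7 with 9: 7 XOR 9 = 14
Nim-value = 14

14
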